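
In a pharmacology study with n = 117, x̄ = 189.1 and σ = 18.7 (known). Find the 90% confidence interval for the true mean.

CI = x̄ ± z*(σ/√n) = 189.1 ± 1.645(18.7/√117) = 189.1 ± 2.84 = (186.26, 191.94)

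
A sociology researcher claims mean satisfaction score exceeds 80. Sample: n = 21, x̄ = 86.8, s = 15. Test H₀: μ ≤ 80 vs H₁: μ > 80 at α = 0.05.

t = (86.8 - 80)/(15/√21) = 2.077, df = 20. Critical t = 1.725. Reject H₀.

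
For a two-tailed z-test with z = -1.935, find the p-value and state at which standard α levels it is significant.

p = 2·P(Z > |-1.935|) = 2·(1 - Φ(1.935)) ≈ 0.053. Significant at α = 0.1.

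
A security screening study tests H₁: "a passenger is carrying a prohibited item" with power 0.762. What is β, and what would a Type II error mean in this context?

β = 1 - power = 1 - 0.762 = 0.238. A Type II error is failing to reject H₀ when H₀ is false (false negative) — here, failing to conclude that a passenger is carrying a prohibited item when in fact it is true. Consequence: letting a prohibited item through — security breach.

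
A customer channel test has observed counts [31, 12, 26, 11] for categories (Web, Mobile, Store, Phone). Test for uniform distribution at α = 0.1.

Expected = 20 each. χ² = Σ(O-E)²/E = 15.1. df = 3, critical value = 6.251. Reject H₀.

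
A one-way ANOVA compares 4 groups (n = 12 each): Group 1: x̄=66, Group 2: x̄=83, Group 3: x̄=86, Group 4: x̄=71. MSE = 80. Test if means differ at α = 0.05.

Grand mean = 76.5. SS_between = 3276.0, MS_between = 1092.0. F = 13.65, F_crit ≈ 2.816. Reject H₀.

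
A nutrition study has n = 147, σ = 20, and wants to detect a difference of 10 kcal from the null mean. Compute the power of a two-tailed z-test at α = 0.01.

SE = σ/√n = 20/√147 = 1.65. Non-centrality λ = d/SE = 10/1.65 = 6.062. Power ≈ Φ(λ - z_{α/2}) = Φ(6.062 - 2.576) = Φ(3.486) = 1.0.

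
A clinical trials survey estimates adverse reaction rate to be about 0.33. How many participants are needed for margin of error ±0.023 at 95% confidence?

n = z²p(1-p)/E² = 1.96²×0.33×0.67/0.023² = 1605.6 → n = 1606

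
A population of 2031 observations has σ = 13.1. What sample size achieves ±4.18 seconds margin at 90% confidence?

Without FPC: n₀ = (1.645×13.1/4.18)² = 26.578. With FPC: n = n₀N/(n₀+N-1) = 26.2 → n = 27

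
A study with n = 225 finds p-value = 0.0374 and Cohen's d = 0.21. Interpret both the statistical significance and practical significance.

Statistically significant (p = 0.0374 < 0.05). Cohen's d = 0.21 indicates a small effect size. Both statistical and practical significance should be considered.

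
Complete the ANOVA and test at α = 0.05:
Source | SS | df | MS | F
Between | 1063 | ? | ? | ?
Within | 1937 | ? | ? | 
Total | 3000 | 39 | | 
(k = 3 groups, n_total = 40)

df_between = 2, df_within = 37. MS_between = 531.5, MS_within = 52.35. F = 10.153, F_crit ≈ 3.252. Reject H₀.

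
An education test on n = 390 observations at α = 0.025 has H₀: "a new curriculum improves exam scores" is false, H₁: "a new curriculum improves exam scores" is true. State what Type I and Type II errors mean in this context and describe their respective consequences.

Type I (false positive): concluding that a new curriculum improves exam scores when it is not — adopting a curriculum that gives no real benefit — disruption for nothing. Type II (false negative): failing to conclude that a new curriculum improves exam scores when it is — keeping the old curriculum when the new one would have helped students. Which is costlier depends on domain priorities and is a judgement call rather than a statistical fact.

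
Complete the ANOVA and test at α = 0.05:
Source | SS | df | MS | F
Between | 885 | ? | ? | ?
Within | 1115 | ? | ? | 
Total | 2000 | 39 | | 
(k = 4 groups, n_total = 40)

df_between = 3, df_within = 36. MS_between = 295.0, MS_within = 30.97. F = 9.525, F_crit ≈ 2.866. Reject H₀.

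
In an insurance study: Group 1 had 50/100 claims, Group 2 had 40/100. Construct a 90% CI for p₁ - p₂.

p̂₁ = 0.5, p̂₂ = 0.4. Difference = 0.1. CI = (-0.015, 0.215)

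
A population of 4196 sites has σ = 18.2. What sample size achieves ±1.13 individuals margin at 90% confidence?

Without FPC: n₀ = (1.645×18.2/1.13)² = 701.969. With FPC: n = n₀N/(n₀+N-1) = 601.5 → n = 602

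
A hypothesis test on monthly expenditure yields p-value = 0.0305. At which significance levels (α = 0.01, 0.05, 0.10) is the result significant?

p = 0.0305. Significant at: α = 0.05, 0.1.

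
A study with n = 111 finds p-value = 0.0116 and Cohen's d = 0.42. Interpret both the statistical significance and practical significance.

Statistically significant (p = 0.0116 < 0.05). Cohen's d = 0.42 indicates a small effect size. Both statistical and practical significance should be considered.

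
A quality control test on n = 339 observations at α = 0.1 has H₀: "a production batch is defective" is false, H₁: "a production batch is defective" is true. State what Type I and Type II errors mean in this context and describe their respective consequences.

Type I (false positive): concluding that a production batch is defective when it is not — scrapping a good batch — wasted material and cost for no reason. Type II (false negative): failing to conclude that a production batch is defective when it is — shipping a defective batch — faulty products reach customers. Which is costlier depends on domain priorities and is a judgement call rather than a statistical fact.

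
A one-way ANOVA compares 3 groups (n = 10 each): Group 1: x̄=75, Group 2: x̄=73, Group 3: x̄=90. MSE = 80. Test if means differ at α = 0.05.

Grand mean = 79.33. SS_between = 1726.67, MS_between = 863.33. F = 10.792, F_crit ≈ 3.354. Reject H₀.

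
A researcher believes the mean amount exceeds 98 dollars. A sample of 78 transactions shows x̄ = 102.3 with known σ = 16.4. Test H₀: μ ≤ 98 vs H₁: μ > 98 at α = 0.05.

z = 2.316. Critical value: 1.645. Reject H₀.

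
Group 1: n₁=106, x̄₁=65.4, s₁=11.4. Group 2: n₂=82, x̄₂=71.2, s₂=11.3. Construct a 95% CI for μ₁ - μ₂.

Difference = -5.8. SE = √(11.4²/106 + 11.3²/82) = 1.668. CI = (-9.07, -2.53)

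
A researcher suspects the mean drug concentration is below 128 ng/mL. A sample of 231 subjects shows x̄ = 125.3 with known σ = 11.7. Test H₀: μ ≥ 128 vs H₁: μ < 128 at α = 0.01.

z = -3.507. Critical value: -2.33. Reject H₀.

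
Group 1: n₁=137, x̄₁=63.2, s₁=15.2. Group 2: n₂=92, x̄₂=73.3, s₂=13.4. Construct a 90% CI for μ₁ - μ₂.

Difference = -10.1. SE = √(15.2²/137 + 13.4²/92) = 1.907. CI = (-13.24, -6.96)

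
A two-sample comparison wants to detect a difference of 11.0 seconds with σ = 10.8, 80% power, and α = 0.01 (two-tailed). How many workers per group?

n per group = 2(z_α/2 + z_β)²σ²/d² = 2×(2.576 + 0.84)²×10.8²/11.0² = 22.5 → n = 23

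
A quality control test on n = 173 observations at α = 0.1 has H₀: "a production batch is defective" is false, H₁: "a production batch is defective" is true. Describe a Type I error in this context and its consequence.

Type I error: rejecting H₀ when it is true — concluding that a production batch is defective when in fact it is not. Consequence: scrapping a good batch — wasted material and cost for no reason.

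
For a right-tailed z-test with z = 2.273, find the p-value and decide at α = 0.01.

p = P(Z > 2.273) = 1 - Φ(2.273) ≈ 0.0115. Since p ≥ 0.01, fail to reject H₀ (not significant) at α = 0.01.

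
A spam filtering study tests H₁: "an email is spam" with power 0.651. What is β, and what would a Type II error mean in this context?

β = 1 - power = 1 - 0.651 = 0.349. A Type II error is failing to reject H₀ when H₀ is false (false negative) — here, failing to conclude that an email is spam when in fact it is true. Consequence: a spam email lands in the inbox.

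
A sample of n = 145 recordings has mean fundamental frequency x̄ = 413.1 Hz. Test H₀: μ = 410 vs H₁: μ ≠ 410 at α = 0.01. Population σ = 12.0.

z = (x̄ - μ₀)/(σ/√n) = (413.1 - 410)/(12.0/√145) = 3.111. Critical value: ±2.576. Since |3.111| > 2.576, Reject H₀.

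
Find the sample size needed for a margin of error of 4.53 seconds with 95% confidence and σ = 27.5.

n = (z*σ/E)² = (1.96×27.5/4.53)² = 141.6 → n = 142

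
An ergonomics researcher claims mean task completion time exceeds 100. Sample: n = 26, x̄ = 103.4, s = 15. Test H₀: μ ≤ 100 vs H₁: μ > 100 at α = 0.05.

t = (103.4 - 100)/(15/√26) = 1.156, df = 25. Critical t = 1.708. Fail to reject H₀.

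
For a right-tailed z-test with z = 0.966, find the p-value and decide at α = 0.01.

p = P(Z > 0.966) = 1 - Φ(0.966) ≈ 0.167. Since p ≥ 0.01, fail to reject H₀ (not significant) at α = 0.01.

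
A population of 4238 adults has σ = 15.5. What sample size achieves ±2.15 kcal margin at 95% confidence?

Without FPC: n₀ = (1.96×15.5/2.15)² = 199.663. With FPC: n = n₀N/(n₀+N-1) = 190.7 → n = 191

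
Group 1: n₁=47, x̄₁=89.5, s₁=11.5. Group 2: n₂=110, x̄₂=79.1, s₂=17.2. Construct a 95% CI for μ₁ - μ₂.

Difference = 10.4. SE = √(11.5²/47 + 17.2²/110) = 2.346. CI = (5.8, 15.0)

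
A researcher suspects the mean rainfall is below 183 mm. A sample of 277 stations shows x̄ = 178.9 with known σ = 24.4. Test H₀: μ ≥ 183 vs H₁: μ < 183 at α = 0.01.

z = -2.797. Critical value: -2.33. Reject H₀.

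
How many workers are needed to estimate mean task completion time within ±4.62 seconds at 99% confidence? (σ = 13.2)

n = (z*σ/E)² = (2.576×13.2/4.62)² = 54.2 → n = 55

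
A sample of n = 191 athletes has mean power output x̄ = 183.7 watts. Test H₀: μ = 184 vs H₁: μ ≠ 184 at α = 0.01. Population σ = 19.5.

z = (x̄ - μ₀)/(σ/√n) = (183.7 - 184)/(19.5/√191) = -0.213. Critical value: ±2.576. Since |-0.213| ≤ 2.576, Fail to reject H₀.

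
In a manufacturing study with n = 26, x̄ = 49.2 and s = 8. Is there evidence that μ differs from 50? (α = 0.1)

t = (x̄ - μ₀)/(s/√n) = (49.2 - 50)/(8/√26) = -0.51. df = 25, critical t = ±1.708. Fail to reject H₀.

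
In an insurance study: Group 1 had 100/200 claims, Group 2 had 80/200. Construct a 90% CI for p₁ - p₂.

p̂₁ = 0.5, p̂₂ = 0.4. Difference = 0.1. CI = (0.019, 0.181)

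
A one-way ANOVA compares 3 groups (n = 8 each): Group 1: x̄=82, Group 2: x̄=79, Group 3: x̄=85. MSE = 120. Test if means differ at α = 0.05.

Grand mean = 82.0. SS_between = 144.0, MS_between = 72.0. F = 0.6, F_crit ≈ 3.467. Fail to reject H₀.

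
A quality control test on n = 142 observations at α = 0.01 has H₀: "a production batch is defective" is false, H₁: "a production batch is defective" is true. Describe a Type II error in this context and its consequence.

Type II error: failing to reject H₀ when it is false — concluding that a production batch is defective is not supported when in fact it is. Consequence: shipping a defective batch — faulty products reach customers.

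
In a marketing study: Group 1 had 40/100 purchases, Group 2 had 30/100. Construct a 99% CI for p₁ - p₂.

p̂₁ = 0.4, p̂₂ = 0.3. Difference = 0.1. CI = (-0.073, 0.273)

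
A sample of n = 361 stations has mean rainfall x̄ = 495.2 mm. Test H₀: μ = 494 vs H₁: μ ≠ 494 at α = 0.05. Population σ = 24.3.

z = (x̄ - μ₀)/(σ/√n) = (495.2 - 494)/(24.3/√361) = 0.938. Critical value: ±1.96. Since |0.938| ≤ 1.96, Fail to reject H₀.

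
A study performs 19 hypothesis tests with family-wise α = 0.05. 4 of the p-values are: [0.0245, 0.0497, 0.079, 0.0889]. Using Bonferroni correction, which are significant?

Bonferroni α = 0.05/19 = 0.00263. None of the given p-values are significant.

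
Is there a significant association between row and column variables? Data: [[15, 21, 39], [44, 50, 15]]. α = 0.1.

χ² = 31.561. df = 2, critical = 4.605. Reject H₀. Variables are dependent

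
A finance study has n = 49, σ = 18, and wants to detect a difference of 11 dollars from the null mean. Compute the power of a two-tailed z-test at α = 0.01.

SE = σ/√n = 18/√49 = 2.571. Non-centrality λ = d/SE = 11/2.571 = 4.278. Power ≈ Φ(λ - z_{α/2}) = Φ(4.278 - 2.576) = Φ(1.702) = 0.956.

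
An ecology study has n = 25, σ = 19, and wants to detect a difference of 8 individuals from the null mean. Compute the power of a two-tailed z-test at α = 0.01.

SE = σ/√n = 19/√25 = 3.8. Non-centrality λ = d/SE = 8/3.8 = 2.105. Power ≈ Φ(λ - z_{α/2}) = Φ(2.105 - 2.576) = Φ(-0.471) = 0.319.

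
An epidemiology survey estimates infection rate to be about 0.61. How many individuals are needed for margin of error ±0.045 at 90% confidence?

n = z²p(1-p)/E² = 1.645²×0.61×0.39/0.045² = 317.9 → n = 318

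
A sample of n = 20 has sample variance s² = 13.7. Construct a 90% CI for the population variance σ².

df = 19. χ²_{0.05} = 30.144, χ²_{0.95} = 10.117. CI for σ² = ((n-1)s²/χ²_{α/2}, (n-1)s²/χ²_{1-α/2}) = (19·13.7/30.144, 19·13.7/10.117) = (8.64, 25.73)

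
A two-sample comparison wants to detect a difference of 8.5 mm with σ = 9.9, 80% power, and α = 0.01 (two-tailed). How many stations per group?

n per group = 2(z_α/2 + z_β)²σ²/d² = 2×(2.576 + 0.84)²×9.9²/8.5² = 31.7 → n = 32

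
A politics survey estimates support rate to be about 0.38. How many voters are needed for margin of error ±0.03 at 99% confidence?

n = z²p(1-p)/E² = 2.576²×0.38×0.62/0.03² = 1737.1 → n = 1738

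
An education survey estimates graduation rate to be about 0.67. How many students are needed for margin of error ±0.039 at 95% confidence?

n = z²p(1-p)/E² = 1.96²×0.67×0.33/0.039² = 558.4 → n = 559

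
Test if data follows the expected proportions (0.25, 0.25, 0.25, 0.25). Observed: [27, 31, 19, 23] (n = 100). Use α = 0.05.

Expected: [25.0, 25.0, 25.0, 25.0]. χ² = 3.2. df = 3, critical = 7.815. Fail to reject H₀.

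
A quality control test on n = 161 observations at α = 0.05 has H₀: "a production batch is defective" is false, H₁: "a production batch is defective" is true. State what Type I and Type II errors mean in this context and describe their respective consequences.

Type I (false positive): concluding that a production batch is defective when it is not — scrapping a good batch — wasted material and cost for no reason. Type II (false negative): failing to conclude that a production batch is defective when it is — shipping a defective batch — faulty products reach customers. Which is costlier depends on domain priorities and is a judgement call rather than a statistical fact.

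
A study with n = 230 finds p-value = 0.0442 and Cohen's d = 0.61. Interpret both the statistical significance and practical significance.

Statistically significant (p = 0.0442 < 0.05). Cohen's d = 0.61 indicates a medium effect size. Both statistical and practical significance should be considered.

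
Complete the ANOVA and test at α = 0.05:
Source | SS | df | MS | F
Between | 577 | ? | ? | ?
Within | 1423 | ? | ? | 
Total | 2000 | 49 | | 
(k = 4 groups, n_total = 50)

df_between = 3, df_within = 46. MS_between = 192.33, MS_within = 30.93. F = 6.217, F_crit ≈ 2.807. Reject H₀.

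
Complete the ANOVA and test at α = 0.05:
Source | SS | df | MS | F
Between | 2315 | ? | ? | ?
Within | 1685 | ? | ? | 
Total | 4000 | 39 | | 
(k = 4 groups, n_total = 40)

df_between = 3, df_within = 36. MS_between = 771.67, MS_within = 46.81. F = 16.487, F_crit ≈ 2.866. Reject H₀.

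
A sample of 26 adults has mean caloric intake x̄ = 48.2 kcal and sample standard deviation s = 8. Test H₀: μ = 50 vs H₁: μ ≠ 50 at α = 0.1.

t = (x̄ - μ₀)/(s/√n) = (48.2 - 50)/(8/√26) = -1.147. df = 25, critical t = ±1.708. Fail to reject H₀.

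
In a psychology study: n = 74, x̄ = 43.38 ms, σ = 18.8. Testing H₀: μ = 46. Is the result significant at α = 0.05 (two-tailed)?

z = (43.38 - 46)/(18.8/√74) = -1.199. Since |z| ≤ 1.96, not significant at α = 0.05.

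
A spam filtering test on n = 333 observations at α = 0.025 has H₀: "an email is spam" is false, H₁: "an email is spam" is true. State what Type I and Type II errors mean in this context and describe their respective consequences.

Type I (false positive): concluding that an email is spam when it is not — a legitimate email is sent to the spam folder and the user misses it. Type II (false negative): failing to conclude that an email is spam when it is — a spam email lands in the inbox. Which is costlier depends on domain priorities and is a judgement call rather than a statistical fact.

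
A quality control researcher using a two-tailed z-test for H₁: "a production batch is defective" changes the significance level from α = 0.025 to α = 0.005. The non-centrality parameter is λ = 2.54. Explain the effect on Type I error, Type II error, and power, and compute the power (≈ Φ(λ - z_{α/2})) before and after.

Decreasing α from 0.025 to 0.005:
• Type I error rate decreases (α is the Type I rate by definition).
• Critical value moves from z_{α/2} = 2.241 to 2.807, so power = Φ(λ - z_{α/2}) goes from Φ(2.54 - 2.241) = 0.618 to Φ(2.54 - 2.807) = 0.395.
• Type II error rate β = 1 - power therefore increases (0.382 → 0.605).
Appropriate when false positives are costly — here, scrapping a good batch — wasted material and cost for no reason.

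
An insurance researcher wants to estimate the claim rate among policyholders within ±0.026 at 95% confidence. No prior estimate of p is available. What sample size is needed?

Conservative approach: use p = 0.5 (maximizes p(1-p) = 0.25). n = z²(0.25)/E² = 1.96²×0.25/0.026² = 1420.7 → n = 1421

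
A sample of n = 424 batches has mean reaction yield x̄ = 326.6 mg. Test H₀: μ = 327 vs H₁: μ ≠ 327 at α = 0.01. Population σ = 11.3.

z = (x̄ - μ₀)/(σ/√n) = (326.6 - 327)/(11.3/√424) = -0.729. Critical value: ±2.576. Since |-0.729| ≤ 2.576, Fail to reject H₀.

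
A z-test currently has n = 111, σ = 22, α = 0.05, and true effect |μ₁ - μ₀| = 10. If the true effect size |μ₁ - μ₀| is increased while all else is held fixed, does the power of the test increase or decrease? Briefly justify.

Power increases: a larger true effect increases the non-centrality λ = |μ₁ - μ₀|/(σ/√n).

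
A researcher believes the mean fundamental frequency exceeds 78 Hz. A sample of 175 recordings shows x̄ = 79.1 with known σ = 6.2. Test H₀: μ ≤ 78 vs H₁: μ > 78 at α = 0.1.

z = 2.347. Critical value: 1.28. Reject H₀.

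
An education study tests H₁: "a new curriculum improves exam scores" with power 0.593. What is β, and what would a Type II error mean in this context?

β = 1 - power = 1 - 0.593 = 0.407. A Type II error is failing to reject H₀ when H₀ is false (false negative) — here, failing to conclude that a new curriculum improves exam scores when in fact it is true. Consequence: keeping the old curriculum when the new one would have helped students.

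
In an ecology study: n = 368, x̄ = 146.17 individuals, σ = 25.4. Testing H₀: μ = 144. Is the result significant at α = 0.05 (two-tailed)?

z = (146.17 - 144)/(25.4/√368) = 1.639. Since |z| ≤ 1.96, not significant at α = 0.05.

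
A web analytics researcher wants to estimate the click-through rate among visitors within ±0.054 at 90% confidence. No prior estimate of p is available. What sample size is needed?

Conservative approach: use p = 0.5 (maximizes p(1-p) = 0.25). n = z²(0.25)/E² = 1.645²×0.25/0.054² = 232.0 → n = 232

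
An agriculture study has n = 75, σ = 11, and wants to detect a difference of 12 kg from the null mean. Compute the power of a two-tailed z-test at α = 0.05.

SE = σ/√n = 11/√75 = 1.27. Non-centrality λ = d/SE = 12/1.27 = 9.448. Power ≈ Φ(λ - z_{α/2}) = Φ(9.448 - 1.96) = Φ(7.488) = 1.0.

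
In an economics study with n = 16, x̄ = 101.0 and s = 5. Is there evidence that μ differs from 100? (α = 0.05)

t = (x̄ - μ₀)/(s/√n) = (101.0 - 100)/(5/√16) = 0.8. df = 15, critical t = ±2.131. Fail to reject H₀.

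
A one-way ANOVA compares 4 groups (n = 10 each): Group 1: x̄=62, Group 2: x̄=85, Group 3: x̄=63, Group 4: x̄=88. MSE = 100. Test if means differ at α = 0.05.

Grand mean = 74.5. SS_between = 5810.0, MS_between = 1936.67. F = 19.367, F_crit ≈ 2.866. Reject H₀.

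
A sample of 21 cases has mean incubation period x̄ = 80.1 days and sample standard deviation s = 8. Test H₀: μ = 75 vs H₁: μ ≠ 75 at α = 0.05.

t = (x̄ - μ₀)/(s/√n) = (80.1 - 75)/(8/√21) = 2.921. df = 20, critical t = ±2.086. Reject H₀.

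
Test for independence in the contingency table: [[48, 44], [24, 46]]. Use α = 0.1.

χ² = 5.152. df = 1, critical = 2.706. Reject H₀. Variables are dependent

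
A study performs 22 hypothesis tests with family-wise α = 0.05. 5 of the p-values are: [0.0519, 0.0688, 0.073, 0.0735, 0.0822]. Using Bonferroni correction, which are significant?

Bonferroni α = 0.05/22 = 0.00227. None of the given p-values are significant.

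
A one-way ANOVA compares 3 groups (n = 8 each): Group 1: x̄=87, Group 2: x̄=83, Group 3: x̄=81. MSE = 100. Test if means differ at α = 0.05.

Grand mean = 83.67. SS_between = 149.33, MS_between = 74.67. F = 0.747, F_crit ≈ 3.467. Fail to reject H₀.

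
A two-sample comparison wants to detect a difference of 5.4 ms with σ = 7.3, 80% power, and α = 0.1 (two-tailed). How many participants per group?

n per group = 2(z_α/2 + z_β)²σ²/d² = 2×(1.645 + 0.84)²×7.3²/5.4² = 22.6 → n = 23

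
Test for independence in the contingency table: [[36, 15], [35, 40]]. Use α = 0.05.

χ² = 7.063. df = 1, critical = 3.841. Reject H₀. Variables are dependent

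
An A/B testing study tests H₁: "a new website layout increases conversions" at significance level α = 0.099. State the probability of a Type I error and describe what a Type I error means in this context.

P(Type I error) = α = 0.099. A Type I error is rejecting H₀ when H₀ is actually true (false positive) — here, concluding that a new website layout increases conversions when in fact this is not the case. Consequence: rolling out a layout that doesn't actually help — wasted engineering effort.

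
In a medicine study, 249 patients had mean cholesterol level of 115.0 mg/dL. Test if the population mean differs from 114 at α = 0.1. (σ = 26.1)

z = (x̄ - μ₀)/(σ/√n) = (115.0 - 114)/(26.1/√249) = 0.605. Critical value: ±1.645. Since |0.605| ≤ 1.645, Fail to reject H₀.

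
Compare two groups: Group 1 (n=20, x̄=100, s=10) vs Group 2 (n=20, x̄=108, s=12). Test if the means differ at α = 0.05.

Pooled sp = 11.05. t = -2.29, df = 38. Critical t = ±2.024. Reject H₀.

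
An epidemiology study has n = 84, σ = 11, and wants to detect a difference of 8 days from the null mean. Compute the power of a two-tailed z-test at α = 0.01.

SE = σ/√n = 11/√84 = 1.2. Non-centrality λ = d/SE = 8/1.2 = 6.666. Power ≈ Φ(λ - z_{α/2}) = Φ(6.666 - 2.576) = Φ(4.09) = 1.0.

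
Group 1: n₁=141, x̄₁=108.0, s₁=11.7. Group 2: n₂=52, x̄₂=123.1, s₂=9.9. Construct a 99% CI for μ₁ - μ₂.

Difference = -15.1. SE = √(11.7²/141 + 9.9²/52) = 1.69. CI = (-19.45, -10.75)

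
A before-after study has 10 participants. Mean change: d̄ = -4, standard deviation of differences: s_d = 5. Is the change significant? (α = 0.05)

t = d̄/(s_d/√n) = -4/(5/√10) = -2.53. df = 9, critical t = ±2.262. Reject H₀.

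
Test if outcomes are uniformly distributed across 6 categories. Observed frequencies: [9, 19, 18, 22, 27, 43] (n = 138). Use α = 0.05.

Expected = 23 each. χ² = Σ(O-E)²/E = 28.435. df = 5, critical value = 11.07. Reject H₀.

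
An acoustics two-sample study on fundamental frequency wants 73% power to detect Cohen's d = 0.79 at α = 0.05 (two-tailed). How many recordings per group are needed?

z_{α/2} = 1.96, z_β = Φ⁻¹(0.73) = 0.613. For medium effect (d = 0.79): n per group = 2(z_{α/2} + z_β)²/d² = 2(1.96 + 0.613)²/0.79² = 21.2 → 22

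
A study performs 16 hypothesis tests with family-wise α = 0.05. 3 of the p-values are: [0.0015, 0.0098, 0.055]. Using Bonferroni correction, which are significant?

Bonferroni α = 0.05/16 = 0.00313. Significant p-values: [0.0015]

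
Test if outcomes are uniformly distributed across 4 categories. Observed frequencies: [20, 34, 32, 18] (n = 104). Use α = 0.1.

Expected = 26 each. χ² = Σ(O-E)²/E = 7.692. df = 3, critical value = 6.251. Reject H₀.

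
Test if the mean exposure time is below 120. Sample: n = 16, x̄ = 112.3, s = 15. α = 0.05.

t = (112.3 - 120)/(15/√16) = -2.053, df = 15. Critical t = -1.753. Reject H₀.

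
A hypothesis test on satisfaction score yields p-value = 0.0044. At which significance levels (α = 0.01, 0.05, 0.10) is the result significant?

p = 0.0044. Significant at: α = 0.01, 0.05, 0.1.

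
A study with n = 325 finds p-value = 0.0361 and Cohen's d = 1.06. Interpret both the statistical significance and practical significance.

Statistically significant (p = 0.0361 < 0.05). Cohen's d = 1.06 indicates a large effect size. Both statistical and practical significance should be considered.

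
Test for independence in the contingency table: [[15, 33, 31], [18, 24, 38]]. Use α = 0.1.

χ² = 2.398. df = 2, critical = 4.605. Fail to reject H₀. No evidence of dependence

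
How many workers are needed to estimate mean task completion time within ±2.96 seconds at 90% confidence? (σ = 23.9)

n = (z*σ/E)² = (1.645×23.9/2.96)² = 176.4 → n = 177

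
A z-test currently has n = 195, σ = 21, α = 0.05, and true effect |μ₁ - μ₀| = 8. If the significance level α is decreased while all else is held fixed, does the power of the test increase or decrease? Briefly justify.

Power decreases: a smaller α raises the critical value, so less of the H₁ sampling distribution falls in the rejection region.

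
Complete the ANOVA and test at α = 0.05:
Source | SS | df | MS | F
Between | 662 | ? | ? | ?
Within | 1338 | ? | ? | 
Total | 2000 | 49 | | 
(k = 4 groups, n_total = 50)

df_between = 3, df_within = 46. MS_between = 220.67, MS_within = 29.09. F = 7.586, F_crit ≈ 2.807. Reject H₀.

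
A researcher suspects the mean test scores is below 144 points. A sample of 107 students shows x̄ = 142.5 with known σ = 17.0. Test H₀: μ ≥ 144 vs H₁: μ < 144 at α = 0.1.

z = -0.913. Critical value: -1.28. Fail to reject H₀.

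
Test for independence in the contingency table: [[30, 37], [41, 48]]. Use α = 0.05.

χ² = 0.026. df = 1, critical = 3.841. Fail to reject H₀. No evidence of dependence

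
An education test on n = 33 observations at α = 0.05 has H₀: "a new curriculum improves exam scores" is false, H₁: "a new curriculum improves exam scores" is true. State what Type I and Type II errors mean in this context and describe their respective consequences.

Type I (false positive): concluding that a new curriculum improves exam scores when it is not — adopting a curriculum that gives no real benefit — disruption for nothing. Type II (false negative): failing to conclude that a new curriculum improves exam scores when it is — keeping the old curriculum when the new one would have helped students. Which is costlier depends on domain priorities and is a judgement call rather than a statistical fact.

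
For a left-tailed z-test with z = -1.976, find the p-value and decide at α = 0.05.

p = P(Z < -1.976) = Φ(-1.976) ≈ 0.0241. Since p < 0.05, reject H₀ (significant) at α = 0.05.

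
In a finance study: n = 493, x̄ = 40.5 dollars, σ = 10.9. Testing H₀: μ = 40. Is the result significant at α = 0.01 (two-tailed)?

z = (40.5 - 40)/(10.9/√493) = 1.019. Since |z| ≤ 2.576, not significant at α = 0.01.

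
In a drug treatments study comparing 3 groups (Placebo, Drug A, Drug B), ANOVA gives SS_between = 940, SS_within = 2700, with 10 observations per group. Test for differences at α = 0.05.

df_between = 2, df_within = 27. F = MS_between/MS_within = 470.0/100.0 = 4.7. F_crit ≈ 3.354. Reject H₀. At least one mean differs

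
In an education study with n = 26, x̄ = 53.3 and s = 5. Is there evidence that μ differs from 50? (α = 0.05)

t = (x̄ - μ₀)/(s/√n) = (53.3 - 50)/(5/√26) = 3.365. df = 25, critical t = ±2.06. Reject H₀.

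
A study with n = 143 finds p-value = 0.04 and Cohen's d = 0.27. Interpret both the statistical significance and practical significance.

Statistically significant (p = 0.04 < 0.05). Cohen's d = 0.27 indicates a small effect size. Both statistical and practical significance should be considered.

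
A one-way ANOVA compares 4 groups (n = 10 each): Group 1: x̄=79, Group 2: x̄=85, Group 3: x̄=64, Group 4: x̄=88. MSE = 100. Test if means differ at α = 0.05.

Grand mean = 79.0. SS_between = 3420.0, MS_between = 1140.0. F = 11.4, F_crit ≈ 2.866. Reject H₀.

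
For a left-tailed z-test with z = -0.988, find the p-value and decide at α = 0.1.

p = P(Z < -0.988) = Φ(-0.988) ≈ 0.1616. Since p ≥ 0.1, fail to reject H₀ (not significant) at α = 0.1.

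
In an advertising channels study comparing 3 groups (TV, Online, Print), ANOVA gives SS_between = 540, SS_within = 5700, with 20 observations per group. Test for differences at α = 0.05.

df_between = 2, df_within = 57. F = MS_between/MS_within = 270.0/100.0 = 2.7. F_crit ≈ 3.159. Fail to reject H₀.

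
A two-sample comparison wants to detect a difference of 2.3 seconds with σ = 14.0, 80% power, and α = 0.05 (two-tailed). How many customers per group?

n per group = 2(z_α/2 + z_β)²σ²/d² = 2×(1.96 + 0.84)²×14.0²/2.3² = 581.0 → n = 581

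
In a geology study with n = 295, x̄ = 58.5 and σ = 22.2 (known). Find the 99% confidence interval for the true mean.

CI = x̄ ± z*(σ/√n) = 58.5 ± 2.576(22.2/√295) = 58.5 ± 3.33 = (55.17, 61.83)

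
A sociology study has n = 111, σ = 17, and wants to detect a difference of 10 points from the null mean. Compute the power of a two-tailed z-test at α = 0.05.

SE = σ/√n = 17/√111 = 1.614. Non-centrality λ = d/SE = 10/1.614 = 6.197. Power ≈ Φ(λ - z_{α/2}) = Φ(6.197 - 1.96) = Φ(4.237) = 1.0.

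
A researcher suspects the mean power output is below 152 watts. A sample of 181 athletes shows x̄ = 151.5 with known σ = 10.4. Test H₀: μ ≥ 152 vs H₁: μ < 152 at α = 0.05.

z = -0.647. Critical value: -1.645. Fail to reject H₀.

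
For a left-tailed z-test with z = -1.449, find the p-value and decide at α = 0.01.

p = P(Z < -1.449) = Φ(-1.449) ≈ 0.0737. Since p ≥ 0.01, fail to reject H₀ (not significant) at α = 0.01.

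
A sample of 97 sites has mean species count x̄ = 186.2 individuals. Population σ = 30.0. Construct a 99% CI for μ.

CI = x̄ ± z*(σ/√n) = 186.2 ± 2.576(30.0/√97) = 186.2 ± 7.85 = (178.35, 194.05)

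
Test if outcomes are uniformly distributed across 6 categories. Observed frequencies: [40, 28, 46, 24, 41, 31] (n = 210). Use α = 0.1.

Expected = 35 each. χ² = Σ(O-E)²/E = 10.514. df = 5, critical value = 9.236. Reject H₀.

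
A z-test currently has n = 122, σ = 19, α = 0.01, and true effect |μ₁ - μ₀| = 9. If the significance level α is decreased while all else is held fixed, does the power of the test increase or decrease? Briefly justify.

Power decreases: a smaller α raises the critical value, so less of the H₁ sampling distribution falls in the rejection region.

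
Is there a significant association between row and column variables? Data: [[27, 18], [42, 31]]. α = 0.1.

χ² = 0.07. df = 1, critical = 2.706. Fail to reject H₀. No evidence of dependence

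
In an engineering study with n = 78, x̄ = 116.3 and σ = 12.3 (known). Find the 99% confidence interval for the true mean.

CI = x̄ ± z*(σ/√n) = 116.3 ± 2.576(12.3/√78) = 116.3 ± 3.59 = (112.71, 119.89)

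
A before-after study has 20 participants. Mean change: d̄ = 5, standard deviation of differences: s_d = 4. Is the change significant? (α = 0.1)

t = d̄/(s_d/√n) = 5/(4/√20) = 5.59. df = 19, critical t = ±1.729. Reject H₀.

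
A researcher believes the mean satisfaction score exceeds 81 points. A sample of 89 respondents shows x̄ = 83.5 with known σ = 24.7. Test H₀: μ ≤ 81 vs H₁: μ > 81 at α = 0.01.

z = 0.955. Critical value: 2.33. Fail to reject H₀.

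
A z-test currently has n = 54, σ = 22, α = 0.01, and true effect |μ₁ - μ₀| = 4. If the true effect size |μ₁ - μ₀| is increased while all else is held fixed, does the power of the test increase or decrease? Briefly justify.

Power increases: a larger true effect increases the non-centrality λ = |μ₁ - μ₀|/(σ/√n).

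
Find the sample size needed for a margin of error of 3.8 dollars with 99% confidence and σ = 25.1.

n = (z*σ/E)² = (2.576×25.1/3.8)² = 289.5 → n = 290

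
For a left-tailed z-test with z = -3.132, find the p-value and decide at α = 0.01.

p = P(Z < -3.132) = Φ(-3.132) ≈ 0.0009. Since p < 0.01, reject H₀ (significant) at α = 0.01.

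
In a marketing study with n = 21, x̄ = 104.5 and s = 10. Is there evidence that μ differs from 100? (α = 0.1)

t = (x̄ - μ₀)/(s/√n) = (104.5 - 100)/(10/√21) = 2.062. df = 20, critical t = ±1.725. Reject H₀.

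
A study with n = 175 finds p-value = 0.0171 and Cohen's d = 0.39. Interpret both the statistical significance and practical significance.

Statistically significant (p = 0.0171 < 0.05). Cohen's d = 0.39 indicates a small effect size. Both statistical and practical significance should be considered.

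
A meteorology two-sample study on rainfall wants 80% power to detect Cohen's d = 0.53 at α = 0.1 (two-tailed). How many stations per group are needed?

z_{α/2} = 1.645, z_β = Φ⁻¹(0.8) = 0.842. For medium effect (d = 0.53): n per group = 2(z_{α/2} + z_β)²/d² = 2(1.645 + 0.842)²/0.53² = 44.04 → 45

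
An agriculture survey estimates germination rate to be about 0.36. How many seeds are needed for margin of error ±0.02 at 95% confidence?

n = z²p(1-p)/E² = 1.96²×0.36×0.64/0.02² = 2212.8 → n = 2213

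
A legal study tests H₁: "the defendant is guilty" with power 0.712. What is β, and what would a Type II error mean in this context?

β = 1 - power = 1 - 0.712 = 0.288. A Type II error is failing to reject H₀ when H₀ is false (false negative) — here, failing to conclude that the defendant is guilty when in fact it is true. Consequence: acquitting a guilty person.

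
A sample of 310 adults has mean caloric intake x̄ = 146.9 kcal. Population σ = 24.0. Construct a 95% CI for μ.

CI = x̄ ± z*(σ/√n) = 146.9 ± 1.96(24.0/√310) = 146.9 ± 2.67 = (144.23, 149.57)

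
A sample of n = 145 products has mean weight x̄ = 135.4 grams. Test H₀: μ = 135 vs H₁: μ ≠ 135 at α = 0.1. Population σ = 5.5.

z = (x̄ - μ₀)/(σ/√n) = (135.4 - 135)/(5.5/√145) = 0.876. Critical value: ±1.645. Since |0.876| ≤ 1.645, Fail to reject H₀.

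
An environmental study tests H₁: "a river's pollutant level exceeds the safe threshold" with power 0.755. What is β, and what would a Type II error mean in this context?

β = 1 - power = 1 - 0.755 = 0.245. A Type II error is failing to reject H₀ when H₀ is false (false negative) — here, failing to conclude that a river's pollutant level exceeds the safe threshold when in fact it is true. Consequence: allowing unsafe pollution to continue.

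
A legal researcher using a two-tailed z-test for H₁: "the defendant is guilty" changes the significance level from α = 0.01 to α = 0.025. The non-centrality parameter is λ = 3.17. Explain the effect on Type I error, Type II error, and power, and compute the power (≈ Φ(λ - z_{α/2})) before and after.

Increasing α from 0.01 to 0.025:
• Type I error rate increases (α is the Type I rate by definition).
• Critical value moves from z_{α/2} = 2.576 to 2.241, so power = Φ(λ - z_{α/2}) goes from Φ(3.17 - 2.576) = 0.724 to Φ(3.17 - 2.241) = 0.824.
• Type II error rate β = 1 - power therefore decreases (0.276 → 0.176).
Appropriate when false negatives are costly — here, acquitting a guilty person.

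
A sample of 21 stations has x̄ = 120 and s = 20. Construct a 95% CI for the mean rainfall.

CI = x̄ ± t*(s/√n) = 120 ± 2.086(20/√21) = (110.9, 129.1)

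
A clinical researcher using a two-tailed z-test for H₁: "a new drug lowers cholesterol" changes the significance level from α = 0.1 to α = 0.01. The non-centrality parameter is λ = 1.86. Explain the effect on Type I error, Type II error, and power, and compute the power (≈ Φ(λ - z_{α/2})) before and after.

Decreasing α from 0.1 to 0.01:
• Type I error rate decreases (α is the Type I rate by definition).
• Critical value moves from z_{α/2} = 1.645 to 2.576, so power = Φ(λ - z_{α/2}) goes from Φ(1.86 - 1.645) = 0.585 to Φ(1.86 - 2.576) = 0.237.
• Type II error rate β = 1 - power therefore increases (0.415 → 0.763).
Appropriate when false positives are costly — here, approving an ineffective drug — patients take a useless medication and may skip effective alternatives.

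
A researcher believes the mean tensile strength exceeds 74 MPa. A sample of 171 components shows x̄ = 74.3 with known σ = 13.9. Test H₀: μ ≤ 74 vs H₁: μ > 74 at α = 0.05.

z = 0.282. Critical value: 1.645. Fail to reject H₀.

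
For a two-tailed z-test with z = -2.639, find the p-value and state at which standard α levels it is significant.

p = 2·P(Z > |-2.639|) = 2·(1 - Φ(2.639)) ≈ 0.0083. Significant at α = 0.1; Significant at α = 0.05; Significant at α = 0.01.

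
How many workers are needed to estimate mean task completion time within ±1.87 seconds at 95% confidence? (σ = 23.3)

n = (z*σ/E)² = (1.96×23.3/1.87)² = 596.4 → n = 597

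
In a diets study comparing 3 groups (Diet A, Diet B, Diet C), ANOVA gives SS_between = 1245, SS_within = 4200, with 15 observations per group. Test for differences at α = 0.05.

df_between = 2, df_within = 42. F = MS_between/MS_within = 622.5/100.0 = 6.225. F_crit ≈ 3.22. Reject H₀. At least one mean differs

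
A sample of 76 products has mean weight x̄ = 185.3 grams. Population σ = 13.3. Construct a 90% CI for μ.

CI = x̄ ± z*(σ/√n) = 185.3 ± 1.645(13.3/√76) = 185.3 ± 2.51 = (182.79, 187.81)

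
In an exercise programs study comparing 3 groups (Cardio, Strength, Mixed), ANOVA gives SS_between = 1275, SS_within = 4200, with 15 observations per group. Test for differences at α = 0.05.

df_between = 2, df_within = 42. F = MS_between/MS_within = 637.5/100.0 = 6.375. F_crit ≈ 3.22. Reject H₀. At least one mean differs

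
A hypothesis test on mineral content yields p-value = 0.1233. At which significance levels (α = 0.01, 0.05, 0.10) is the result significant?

p = 0.1233. Not significant at any of the given levels.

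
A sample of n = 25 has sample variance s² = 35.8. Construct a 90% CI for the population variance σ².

df = 24. χ²_{0.05} = 36.415, χ²_{0.95} = 13.848. CI for σ² = ((n-1)s²/χ²_{α/2}, (n-1)s²/χ²_{1-α/2}) = (24·35.8/36.415, 24·35.8/13.848) = (23.59, 62.05)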